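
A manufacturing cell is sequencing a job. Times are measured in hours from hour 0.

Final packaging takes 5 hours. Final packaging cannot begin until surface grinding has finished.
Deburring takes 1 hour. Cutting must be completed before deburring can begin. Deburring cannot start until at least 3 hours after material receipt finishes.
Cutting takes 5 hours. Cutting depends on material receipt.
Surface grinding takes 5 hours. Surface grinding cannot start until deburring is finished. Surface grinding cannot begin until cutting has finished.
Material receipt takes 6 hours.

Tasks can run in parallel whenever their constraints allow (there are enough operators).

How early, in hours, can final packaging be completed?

22

Material receipt has no prerequisites, so it starts at hour 0 and finishes at hour 6.
Cutting cannot begin until material receipt (finishes hour 6). It runs from hour 6 to 6 + 5 = hour 11.
For deburring: cutting (finishes hour 11); material receipt (finishes hour 6, plus 3-hour gap → hour 9). Taking the maximum gives a start of hour 11, and it finishes at 11 + 1 = hour 12.
Surface grinding needs all of deburring (finishes hour 12); cutting (finishes hour 11). That puts its earliest start at hour 12; it finishes at 12 + 5 = hour 17.
Final packaging waits on surface grinding (finishes hour 17), so it starts at hour 17 and finishes at 17 + 5 = hour 22.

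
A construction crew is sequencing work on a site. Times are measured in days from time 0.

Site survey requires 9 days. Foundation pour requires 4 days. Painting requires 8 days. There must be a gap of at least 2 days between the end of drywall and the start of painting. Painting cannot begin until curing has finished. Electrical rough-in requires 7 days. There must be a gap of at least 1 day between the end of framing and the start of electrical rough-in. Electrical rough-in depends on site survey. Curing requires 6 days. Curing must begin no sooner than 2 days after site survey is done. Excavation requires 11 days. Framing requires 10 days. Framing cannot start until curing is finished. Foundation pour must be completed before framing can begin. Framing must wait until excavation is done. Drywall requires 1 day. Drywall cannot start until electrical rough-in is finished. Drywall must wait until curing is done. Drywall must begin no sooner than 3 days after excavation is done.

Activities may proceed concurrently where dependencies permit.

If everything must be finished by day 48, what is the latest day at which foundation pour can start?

To finish by day 48, painting (duration 8) must start no later than day 40.
Drywall has to be done before painting (must start by day 40, minus 2-day gap → day 38). That means finishing by day 38, i.e. starting by 38 − 1 = day 37.
Electrical rough-in has to be done before drywall (must start by day 37). That means finishing by day 37, i.e. starting by 37 − 7 = day 30.
Since electrical rough-in (must start by day 30, minus 1-day gap → day 29) depends on it, framing must finish by day 29. Backing off its 10-day duration gives a latest start of day 19.
Foundation pour has to be done before framing (must start by day 19). That means finishing by day 19, i.e. starting by 19 − 4 = day 15.

15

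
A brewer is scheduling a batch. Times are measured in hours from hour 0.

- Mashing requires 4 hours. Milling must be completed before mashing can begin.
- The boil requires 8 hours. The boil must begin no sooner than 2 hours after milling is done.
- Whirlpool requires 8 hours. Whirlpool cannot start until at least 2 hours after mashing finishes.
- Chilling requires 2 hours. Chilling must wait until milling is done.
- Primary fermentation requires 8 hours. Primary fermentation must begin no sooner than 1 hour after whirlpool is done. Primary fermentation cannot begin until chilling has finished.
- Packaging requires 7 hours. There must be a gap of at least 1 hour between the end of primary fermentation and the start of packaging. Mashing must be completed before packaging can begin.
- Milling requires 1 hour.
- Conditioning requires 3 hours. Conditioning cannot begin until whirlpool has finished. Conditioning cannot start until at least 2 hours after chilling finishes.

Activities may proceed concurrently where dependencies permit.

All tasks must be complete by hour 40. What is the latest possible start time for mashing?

Packaging has no dependents, so it just needs to finish by hour 40. Starting by 40 − 7 = hour 33 achieves that.
Primary fermentation has to be done before packaging (must start by hour 33, minus 1-hour gap → hour 32). That means finishing by hour 32, i.e. starting by 32 − 8 = hour 24.
To finish by hour 40, conditioning (duration 3) must start no later than hour 37.
Whirlpool has several dependents: primary fermentation (must start by hour 24, minus 1-hour gap → hour 23); conditioning (must start by hour 37). The earliest of those limits is hour 23, so whirlpool must start by 23 − 8 = hour 15.
Mashing has several dependents: whirlpool (must start by hour 15, minus 2-hour gap → hour 13); packaging (must start by hour 33). The earliest of those limits is hour 13, so mashing must start by 13 − 4 = hour 9.

9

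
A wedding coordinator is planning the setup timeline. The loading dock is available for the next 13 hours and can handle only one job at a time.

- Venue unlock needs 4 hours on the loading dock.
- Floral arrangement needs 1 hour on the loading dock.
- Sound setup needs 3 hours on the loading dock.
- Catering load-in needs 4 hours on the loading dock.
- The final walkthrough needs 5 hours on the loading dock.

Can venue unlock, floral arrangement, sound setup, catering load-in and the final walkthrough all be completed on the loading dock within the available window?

Running back to back, the jobs need 4 + 1 + 3 + 4 + 5 = 17 hours on the loading dock.
Since 17 > 13, they cannot all fit.

No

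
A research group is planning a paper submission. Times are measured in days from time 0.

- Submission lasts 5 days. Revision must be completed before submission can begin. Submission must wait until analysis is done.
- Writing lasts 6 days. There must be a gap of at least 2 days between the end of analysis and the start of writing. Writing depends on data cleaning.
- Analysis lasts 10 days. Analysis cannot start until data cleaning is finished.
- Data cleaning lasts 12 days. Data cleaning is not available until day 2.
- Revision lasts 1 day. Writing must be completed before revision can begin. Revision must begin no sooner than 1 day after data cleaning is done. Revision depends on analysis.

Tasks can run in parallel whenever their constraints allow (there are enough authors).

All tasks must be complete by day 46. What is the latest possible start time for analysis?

22

Nothing follows submission; the deadline of day 46 is its only limit. It must start by 46 − 5 = day 41.
Since submission (must start by day 41) depends on it, revision must finish by day 41. Backing off its 1-day duration gives a latest start of day 40.
Writing feeds into revision (must start by day 40); so writing must finish by day 40 and therefore start by day 34.
For analysis: writing (must start by day 34, minus 2-day gap → day 32); revision (must start by day 40); submission (must start by day 41). The most restrictive is day 32; with a 10-day duration, analysis must start by day 22.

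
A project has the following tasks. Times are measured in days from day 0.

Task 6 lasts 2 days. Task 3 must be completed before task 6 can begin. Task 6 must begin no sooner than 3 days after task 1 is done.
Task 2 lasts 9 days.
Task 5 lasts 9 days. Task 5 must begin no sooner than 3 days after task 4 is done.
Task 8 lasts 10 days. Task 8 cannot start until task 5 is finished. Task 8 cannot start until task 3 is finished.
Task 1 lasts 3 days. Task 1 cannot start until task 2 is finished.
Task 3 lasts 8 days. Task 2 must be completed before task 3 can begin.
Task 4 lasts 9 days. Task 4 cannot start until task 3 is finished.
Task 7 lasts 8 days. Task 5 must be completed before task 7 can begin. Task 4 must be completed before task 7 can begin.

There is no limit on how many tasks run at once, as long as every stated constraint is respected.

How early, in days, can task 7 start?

38

Task 2 has no prerequisites, so it starts at day 0 and finishes at day 9.
Task 3 waits on task 2 (finishes day 9), so it starts at day 9 and finishes at 9 + 8 = day 17.
After task 3 (finishes day 17), task 4 can start at day 17 and finishes at day 26.
Task 5 cannot begin until task 4 (finishes day 26, plus 3-day gap → day 29). It runs from day 29 to 29 + 9 = day 38.
Task 7 waits on task 5 (finishes day 38); task 4 (finishes day 26). The latest of these is day 38, which is the earliest task 7 can start.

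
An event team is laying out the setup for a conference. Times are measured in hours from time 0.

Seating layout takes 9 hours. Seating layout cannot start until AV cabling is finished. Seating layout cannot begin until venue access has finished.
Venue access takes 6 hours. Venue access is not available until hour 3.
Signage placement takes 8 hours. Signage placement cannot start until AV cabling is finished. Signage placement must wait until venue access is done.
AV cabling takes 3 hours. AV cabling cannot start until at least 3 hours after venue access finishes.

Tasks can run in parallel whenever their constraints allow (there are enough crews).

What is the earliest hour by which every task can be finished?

24

Venue access cannot begin until its own release at hour 3. It runs from hour 3 to 3 + 6 = hour 9.
After venue access (finishes hour 9, plus 3-hour gap → hour 12), AV cabling can start at hour 12 and finishes at hour 15.
Signage placement has to wait for AV cabling (finishes hour 15); venue access (finishes hour 9). The latest of these is hour 15, so signage placement runs hour 15 to 15 + 8 = hour 23.
Seating layout cannot start until AV cabling (finishes hour 15); venue access (finishes hour 9). The controlling bound is hour 15, so seating layout finishes at 15 + 9 = hour 24.
All tasks are finished once the last one completes. Finish times: Venue access at 9, AV cabling at 15, Seating layout at 24, Signage placement at 23. The latest is hour 24.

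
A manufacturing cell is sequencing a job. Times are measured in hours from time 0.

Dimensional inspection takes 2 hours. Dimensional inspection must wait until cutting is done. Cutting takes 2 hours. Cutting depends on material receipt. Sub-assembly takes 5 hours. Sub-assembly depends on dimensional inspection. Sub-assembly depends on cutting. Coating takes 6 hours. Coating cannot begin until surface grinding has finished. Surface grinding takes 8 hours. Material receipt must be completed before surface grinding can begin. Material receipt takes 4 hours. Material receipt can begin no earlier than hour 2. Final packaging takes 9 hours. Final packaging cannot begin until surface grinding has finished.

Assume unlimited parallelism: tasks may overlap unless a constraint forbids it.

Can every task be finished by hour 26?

Yes

After its own release at hour 2, material receipt can start at hour 2 and finishes at hour 6.
After material receipt (finishes hour 6), surface grinding can start at hour 6 and finishes at hour 14.
Final packaging cannot begin until surface grinding (finishes hour 14). It runs from hour 14 to 14 + 9 = hour 23.
Coating cannot begin until surface grinding (finishes hour 14). It runs from hour 14 to 14 + 6 = hour 20.
Cutting waits on material receipt (finishes hour 6), so it starts at hour 6 and finishes at 6 + 2 = hour 8.
Dimensional inspection cannot begin until cutting (finishes hour 8). It runs from hour 8 to 8 + 2 = hour 10.
Sub-assembly needs all of dimensional inspection (finishes hour 10); cutting (finishes hour 8). That puts its earliest start at hour 10; it finishes at 10 + 5 = hour 15.
Every task is finished by hour 23, which is no later than the deadline of 26, so the schedule is feasible.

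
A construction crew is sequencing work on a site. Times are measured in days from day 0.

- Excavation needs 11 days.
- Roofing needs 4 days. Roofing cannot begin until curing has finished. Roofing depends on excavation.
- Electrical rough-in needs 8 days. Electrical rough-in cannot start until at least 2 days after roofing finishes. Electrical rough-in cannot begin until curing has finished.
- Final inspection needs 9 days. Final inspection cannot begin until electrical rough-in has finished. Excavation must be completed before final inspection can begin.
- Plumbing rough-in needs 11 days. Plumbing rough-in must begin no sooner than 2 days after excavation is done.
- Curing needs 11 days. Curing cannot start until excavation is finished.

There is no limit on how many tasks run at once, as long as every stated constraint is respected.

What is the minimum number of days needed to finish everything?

45

Excavation can start immediately at day 0; it finishes at day 11.
After excavation (finishes day 11, plus 2-day gap → day 13), plumbing rough-in can start at day 13 and finishes at day 24.
Curing cannot begin until excavation (finishes day 11). It runs from day 11 to 11 + 11 = day 22.
Roofing needs all of curing (finishes day 22); excavation (finishes day 11). That puts its earliest start at day 22; it finishes at 22 + 4 = day 26.
Electrical rough-in has to wait for roofing (finishes day 26, plus 2-day gap → day 28); curing (finishes day 22). The latest of these is day 28, so electrical rough-in runs day 28 to 28 + 8 = day 36.
Final inspection has to wait for electrical rough-in (finishes day 36); excavation (finishes day 11). The latest of these is day 36, so final inspection runs day 36 to 36 + 9 = day 45.
All tasks are finished once the last one completes. Finish times: Excavation at 11, Curing at 22, Roofing at 26, Plumbing rough-in at 24, Electrical rough-in at 36, Final inspection at 45. The latest is day 45.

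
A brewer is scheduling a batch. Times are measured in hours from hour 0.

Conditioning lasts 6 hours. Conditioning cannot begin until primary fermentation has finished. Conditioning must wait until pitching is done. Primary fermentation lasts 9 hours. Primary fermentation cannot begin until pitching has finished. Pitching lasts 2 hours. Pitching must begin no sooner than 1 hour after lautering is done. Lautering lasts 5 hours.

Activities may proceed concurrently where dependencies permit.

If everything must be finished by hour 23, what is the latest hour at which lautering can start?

0

To finish by hour 23, conditioning (duration 6) must start no later than hour 17.
Primary fermentation feeds into conditioning (must start by hour 17); so primary fermentation must finish by hour 17 and therefore start by hour 8.
For pitching: primary fermentation (must start by hour 8); conditioning (must start by hour 17). The most restrictive is hour 8; with a 2-hour duration, pitching must start by hour 6.
Lautering has to be done before pitching (must start by hour 6, minus 1-hour gap → hour 5). That means finishing by hour 5, i.e. starting by 5 − 5 = hour 0.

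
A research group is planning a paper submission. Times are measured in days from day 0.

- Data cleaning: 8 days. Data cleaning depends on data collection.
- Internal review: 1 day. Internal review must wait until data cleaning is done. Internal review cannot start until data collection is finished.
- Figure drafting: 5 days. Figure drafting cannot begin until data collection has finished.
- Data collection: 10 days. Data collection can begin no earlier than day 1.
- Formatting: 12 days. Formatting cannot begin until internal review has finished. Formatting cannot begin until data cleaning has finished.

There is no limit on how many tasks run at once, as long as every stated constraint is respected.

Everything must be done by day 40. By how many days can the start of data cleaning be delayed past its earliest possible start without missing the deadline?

8

Data collection cannot begin until its own release at day 1. It runs from day 1 to 1 + 10 = day 11.
Data cleaning cannot begin until data collection (finishes day 11). It runs from day 11 to 11 + 8 = day 19.

Working backward from the deadline:
Nothing follows formatting; the deadline of day 40 is its only limit. It must start by 40 − 12 = day 28.
Internal review has to be done before formatting (must start by day 28). That means finishing by day 28, i.e. starting by 28 − 1 = day 27.
Data cleaning has several dependents: internal review (must start by day 27); formatting (must start by day 28). The earliest of those limits is day 27, so data cleaning must start by 27 − 8 = day 19.
So data cleaning can start as early as day 11 and as late as day 19, giving 19 − 11 = 8 days of slack.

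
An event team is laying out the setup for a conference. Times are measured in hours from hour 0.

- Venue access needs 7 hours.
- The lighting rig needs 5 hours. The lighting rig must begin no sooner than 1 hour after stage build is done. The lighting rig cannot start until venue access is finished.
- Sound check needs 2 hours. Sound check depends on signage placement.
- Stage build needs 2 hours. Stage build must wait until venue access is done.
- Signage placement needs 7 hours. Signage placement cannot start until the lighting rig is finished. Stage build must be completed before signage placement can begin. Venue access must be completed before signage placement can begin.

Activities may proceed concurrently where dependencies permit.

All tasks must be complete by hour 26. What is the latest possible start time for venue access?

2

Nothing follows sound check; the deadline of hour 26 is its only limit. It must start by 26 − 2 = hour 24.
Signage placement must finish before sound check (must start by hour 24). With a 7-hour duration, signage placement must start by 24 − 7 = hour 17.
The lighting rig must finish before signage placement (must start by hour 17). With a 5-hour duration, the lighting rig must start by 17 − 5 = hour 12.
Stage build must finish in time for the lighting rig (must start by hour 12, minus 1-hour gap → hour 11); signage placement (must start by hour 17). The tightest is hour 11, so stage build must start by 11 − 2 = hour 9.
For venue access: stage build (must start by hour 9); the lighting rig (must start by hour 12); signage placement (must start by hour 17). The most restrictive is hour 9; with a 7-hour duration, venue access must start by hour 2.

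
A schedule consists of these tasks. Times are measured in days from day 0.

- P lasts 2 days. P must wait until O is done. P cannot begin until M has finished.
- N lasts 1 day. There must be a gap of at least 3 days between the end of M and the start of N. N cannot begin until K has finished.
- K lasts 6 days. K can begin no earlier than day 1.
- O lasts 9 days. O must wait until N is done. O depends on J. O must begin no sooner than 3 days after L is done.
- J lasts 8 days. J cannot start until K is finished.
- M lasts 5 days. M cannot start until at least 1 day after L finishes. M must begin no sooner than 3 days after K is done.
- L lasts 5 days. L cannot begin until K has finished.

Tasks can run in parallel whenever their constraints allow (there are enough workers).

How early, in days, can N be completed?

After its own release at day 1, K can start at day 1 and finishes at day 7.
L waits on K (finishes day 7), so it starts at day 7 and finishes at 7 + 5 = day 12.
M has to wait for L (finishes day 12, plus 1-day gap → day 13); K (finishes day 7, plus 3-day gap → day 10). The latest of these is day 13, so M runs day 13 to 13 + 5 = day 18.
For N: M (finishes day 18, plus 3-day gap → day 21); K (finishes day 7). Taking the maximum gives a start of day 21, and it finishes at 21 + 1 = day 22.

22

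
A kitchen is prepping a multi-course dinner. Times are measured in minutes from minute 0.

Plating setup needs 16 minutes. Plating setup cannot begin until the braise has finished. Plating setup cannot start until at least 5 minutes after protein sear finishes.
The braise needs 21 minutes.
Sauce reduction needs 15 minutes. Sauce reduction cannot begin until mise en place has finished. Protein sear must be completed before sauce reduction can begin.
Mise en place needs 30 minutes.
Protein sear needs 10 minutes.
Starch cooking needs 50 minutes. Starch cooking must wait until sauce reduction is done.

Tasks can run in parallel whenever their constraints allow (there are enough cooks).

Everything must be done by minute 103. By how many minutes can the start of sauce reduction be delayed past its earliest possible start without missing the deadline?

Protein sear has no prerequisites, so it starts at minute 0 and finishes at minute 10.
Mise en place can start immediately at minute 0; it finishes at minute 30.
Sauce reduction needs all of mise en place (finishes minute 30); protein sear (finishes minute 10). That puts its earliest start at minute 30; it finishes at 30 + 15 = minute 45.

Working backward from the deadline:
Nothing follows starch cooking; the deadline of minute 103 is its only limit. It must start by 103 − 50 = minute 53.
Sauce reduction feeds into starch cooking (must start by minute 53); so sauce reduction must finish by minute 53 and therefore start by minute 38.
So sauce reduction can start as early as minute 30 and as late as minute 38, giving 38 − 30 = 8 minutes of slack.

8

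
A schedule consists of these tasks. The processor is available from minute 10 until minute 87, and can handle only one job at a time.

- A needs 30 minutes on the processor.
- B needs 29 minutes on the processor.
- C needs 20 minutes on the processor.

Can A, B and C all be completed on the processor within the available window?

The processor window is 87 − 10 = 77 minutes.
Running back to back, the jobs need 30 + 29 + 20 = 79 minutes on the processor.
Since 79 > 77, they cannot all fit.

No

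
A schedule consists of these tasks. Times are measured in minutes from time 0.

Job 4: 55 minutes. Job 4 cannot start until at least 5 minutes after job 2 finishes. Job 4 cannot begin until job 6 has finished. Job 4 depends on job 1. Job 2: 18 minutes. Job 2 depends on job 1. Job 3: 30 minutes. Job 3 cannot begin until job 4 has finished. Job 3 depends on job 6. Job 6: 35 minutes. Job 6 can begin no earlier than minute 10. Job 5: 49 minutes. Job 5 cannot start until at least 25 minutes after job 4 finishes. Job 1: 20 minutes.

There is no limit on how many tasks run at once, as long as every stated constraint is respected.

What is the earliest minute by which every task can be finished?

Job 6 cannot begin until its own release at minute 10. It runs from minute 10 to 10 + 35 = minute 45.
Nothing blocks job 1, so it runs from minute 0 to minute 20.
After job 1 (finishes minute 20), job 2 can start at minute 20 and finishes at minute 38.
Job 4 cannot start until job 2 (finishes minute 38, plus 5-minute gap → minute 43); job 6 (finishes minute 45); job 1 (finishes minute 20). The controlling bound is minute 45, so job 4 finishes at 45 + 55 = minute 100.
Job 5 waits on job 4 (finishes minute 100, plus 25-minute gap → minute 125), so it starts at minute 125 and finishes at 125 + 49 = minute 174.
Job 3 needs all of job 4 (finishes minute 100); job 6 (finishes minute 45). That puts its earliest start at minute 100; it finishes at 100 + 30 = minute 130.
All tasks are finished once the last one completes. Finish times: Job 1 at 20, Job 2 at 38, Job 3 at 130, Job 4 at 100, Job 5 at 174, Job 6 at 45. The latest is minute 174.

174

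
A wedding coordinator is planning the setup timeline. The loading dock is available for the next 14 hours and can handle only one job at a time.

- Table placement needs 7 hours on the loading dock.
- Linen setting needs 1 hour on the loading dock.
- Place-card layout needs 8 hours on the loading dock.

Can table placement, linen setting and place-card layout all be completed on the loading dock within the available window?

No

Running back to back, the jobs need 7 + 1 + 8 = 16 hours on the loading dock.
Since 16 > 14, they cannot all fit.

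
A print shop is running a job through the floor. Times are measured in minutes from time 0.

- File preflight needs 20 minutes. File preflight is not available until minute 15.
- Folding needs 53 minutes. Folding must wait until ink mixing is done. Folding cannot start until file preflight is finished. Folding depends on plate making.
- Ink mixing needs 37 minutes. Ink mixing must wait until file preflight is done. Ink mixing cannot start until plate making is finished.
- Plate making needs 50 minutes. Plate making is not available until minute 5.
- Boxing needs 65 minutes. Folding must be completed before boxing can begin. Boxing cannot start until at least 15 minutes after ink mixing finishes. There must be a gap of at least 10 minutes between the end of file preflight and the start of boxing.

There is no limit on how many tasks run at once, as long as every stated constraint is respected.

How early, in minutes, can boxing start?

145

Plate making cannot begin until its own release at minute 5. It runs from minute 5 to 5 + 50 = minute 55.
File preflight cannot begin until its own release at minute 15. It runs from minute 15 to 15 + 20 = minute 35.
For ink mixing: file preflight (finishes minute 35); plate making (finishes minute 55). Taking the maximum gives a start of minute 55, and it finishes at 55 + 37 = minute 92.
Folding has to wait for ink mixing (finishes minute 92); file preflight (finishes minute 35); plate making (finishes minute 55). The latest of these is minute 92, so folding runs minute 92 to 92 + 53 = minute 145.
Boxing waits on folding (finishes minute 145); ink mixing (finishes minute 92, plus 15-minute gap → minute 107); file preflight (finishes minute 35, plus 10-minute gap → minute 45). The latest of these is minute 145, which is the earliest boxing can start.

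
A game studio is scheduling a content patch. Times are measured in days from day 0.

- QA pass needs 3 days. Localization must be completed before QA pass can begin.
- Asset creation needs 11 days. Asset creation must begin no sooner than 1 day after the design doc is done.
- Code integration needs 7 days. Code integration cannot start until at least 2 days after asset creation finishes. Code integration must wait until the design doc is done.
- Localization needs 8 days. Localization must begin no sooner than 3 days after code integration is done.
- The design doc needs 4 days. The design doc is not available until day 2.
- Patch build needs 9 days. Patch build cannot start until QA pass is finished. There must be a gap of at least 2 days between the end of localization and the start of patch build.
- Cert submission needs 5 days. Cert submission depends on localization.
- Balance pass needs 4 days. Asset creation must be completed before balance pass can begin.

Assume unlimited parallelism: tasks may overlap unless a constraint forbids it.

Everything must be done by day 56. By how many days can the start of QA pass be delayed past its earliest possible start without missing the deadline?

6

The design doc waits on its own release at day 2, so it starts at day 2 and finishes at 2 + 4 = day 6.
Asset creation cannot begin until the design doc (finishes day 6, plus 1-day gap → day 7). It runs from day 7 to 7 + 11 = day 18.
For code integration: asset creation (finishes day 18, plus 2-day gap → day 20); the design doc (finishes day 6). Taking the maximum gives a start of day 20, and it finishes at 20 + 7 = day 27.
Localization cannot begin until code integration (finishes day 27, plus 3-day gap → day 30). It runs from day 30 to 30 + 8 = day 38.
After localization (finishes day 38), QA pass can start at day 38 and finishes at day 41.

Working backward from the deadline:
Patch build must finish by day 56; it takes 9 days, so it must start by 56 − 9 = day 47.
Since patch build (must start by day 47) depends on it, QA pass must finish by day 47. Backing off its 3-day duration gives a latest start of day 44.
So QA pass can start as early as day 38 and as late as day 44, giving 44 − 38 = 6 days of slack.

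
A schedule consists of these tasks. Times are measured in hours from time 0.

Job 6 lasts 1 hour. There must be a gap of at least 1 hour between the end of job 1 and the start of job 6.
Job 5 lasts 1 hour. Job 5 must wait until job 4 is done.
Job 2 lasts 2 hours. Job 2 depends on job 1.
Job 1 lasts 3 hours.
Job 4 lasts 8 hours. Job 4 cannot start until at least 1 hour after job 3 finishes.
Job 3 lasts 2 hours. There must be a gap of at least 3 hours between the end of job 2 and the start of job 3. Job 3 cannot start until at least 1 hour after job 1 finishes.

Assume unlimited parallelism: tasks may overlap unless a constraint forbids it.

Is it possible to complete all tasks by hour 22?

Nothing blocks job 1, so it runs from hour 0 to hour 3.
Job 6 waits on job 1 (finishes hour 3, plus 1-hour gap → hour 4), so it starts at hour 4 and finishes at 4 + 1 = hour 5.
Job 2 waits on job 1 (finishes hour 3), so it starts at hour 3 and finishes at 3 + 2 = hour 5.
For job 3: job 2 (finishes hour 5, plus 3-hour gap → hour 8); job 1 (finishes hour 3, plus 1-hour gap → hour 4). Taking the maximum gives a start of hour 8, and it finishes at 8 + 2 = hour 10.
Job 4 cannot begin until job 3 (finishes hour 10, plus 1-hour gap → hour 11). It runs from hour 11 to 11 + 8 = hour 19.
Job 5 cannot begin until job 4 (finishes hour 19). It runs from hour 19 to 19 + 1 = hour 20.
Every task is finished by hour 20, which is no later than the deadline of 22, so the schedule is feasible.

Yes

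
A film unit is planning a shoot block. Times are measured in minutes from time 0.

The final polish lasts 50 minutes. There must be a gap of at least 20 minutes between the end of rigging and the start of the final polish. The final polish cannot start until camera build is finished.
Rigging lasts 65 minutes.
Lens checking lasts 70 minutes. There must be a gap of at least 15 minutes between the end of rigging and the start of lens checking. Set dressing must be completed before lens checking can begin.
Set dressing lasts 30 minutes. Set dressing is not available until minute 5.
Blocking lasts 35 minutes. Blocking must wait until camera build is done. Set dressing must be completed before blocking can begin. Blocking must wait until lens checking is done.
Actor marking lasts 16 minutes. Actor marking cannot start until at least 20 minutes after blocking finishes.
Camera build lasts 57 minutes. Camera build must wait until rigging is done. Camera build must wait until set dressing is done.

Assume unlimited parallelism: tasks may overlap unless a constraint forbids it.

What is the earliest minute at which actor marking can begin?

205

Set dressing cannot begin until its own release at minute 5. It runs from minute 5 to 5 + 30 = minute 35.
Rigging has no prerequisites, so it starts at minute 0 and finishes at minute 65.
Lens checking needs all of rigging (finishes minute 65, plus 15-minute gap → minute 80); set dressing (finishes minute 35). That puts its earliest start at minute 80; it finishes at 80 + 70 = minute 150.
Camera build cannot start until rigging (finishes minute 65); set dressing (finishes minute 35). The controlling bound is minute 65, so camera build finishes at 65 + 57 = minute 122.
For blocking: camera build (finishes minute 122); set dressing (finishes minute 35); lens checking (finishes minute 150). Taking the maximum gives a start of minute 150, and it finishes at 150 + 35 = minute 185.
Actor marking waits on blocking (finishes minute 185, plus 20-minute gap → minute 205), so the earliest it can start is minute 205.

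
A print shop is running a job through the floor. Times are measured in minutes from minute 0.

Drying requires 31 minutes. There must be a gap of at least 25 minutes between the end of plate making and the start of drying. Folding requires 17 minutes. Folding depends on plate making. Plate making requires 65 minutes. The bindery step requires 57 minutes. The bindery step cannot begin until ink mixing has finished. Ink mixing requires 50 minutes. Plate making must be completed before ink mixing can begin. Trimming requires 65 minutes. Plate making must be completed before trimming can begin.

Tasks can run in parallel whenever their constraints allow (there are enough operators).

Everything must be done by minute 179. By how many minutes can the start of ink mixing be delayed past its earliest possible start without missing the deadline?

Nothing blocks plate making, so it runs from minute 0 to minute 65.
After plate making (finishes minute 65), ink mixing can start at minute 65 and finishes at minute 115.

Working backward from the deadline:
The bindery step must finish by minute 179; it takes 57 minutes, so it must start by 179 − 57 = minute 122.
Since the bindery step (must start by minute 122) depends on it, ink mixing must finish by minute 122. Backing off its 50-minute duration gives a latest start of minute 72.
So ink mixing can start as early as minute 65 and as late as minute 72, giving 72 − 65 = 7 minutes of slack.

7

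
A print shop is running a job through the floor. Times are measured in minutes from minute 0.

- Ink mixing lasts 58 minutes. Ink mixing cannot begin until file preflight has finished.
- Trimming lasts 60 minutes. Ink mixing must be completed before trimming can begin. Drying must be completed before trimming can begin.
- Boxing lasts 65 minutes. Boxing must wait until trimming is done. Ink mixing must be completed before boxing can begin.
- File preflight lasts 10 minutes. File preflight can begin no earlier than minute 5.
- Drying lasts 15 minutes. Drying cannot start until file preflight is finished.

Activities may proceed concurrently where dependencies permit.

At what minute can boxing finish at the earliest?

198

File preflight waits on its own release at minute 5, so it starts at minute 5 and finishes at 5 + 10 = minute 15.
After file preflight (finishes minute 15), drying can start at minute 15 and finishes at minute 30.
Ink mixing cannot begin until file preflight (finishes minute 15). It runs from minute 15 to 15 + 58 = minute 73.
For trimming: ink mixing (finishes minute 73); drying (finishes minute 30). Taking the maximum gives a start of minute 73, and it finishes at 73 + 60 = minute 133.
Boxing has to wait for trimming (finishes minute 133); ink mixing (finishes minute 73). The latest of these is minute 133, so boxing runs minute 133 to 133 + 65 = minute 198.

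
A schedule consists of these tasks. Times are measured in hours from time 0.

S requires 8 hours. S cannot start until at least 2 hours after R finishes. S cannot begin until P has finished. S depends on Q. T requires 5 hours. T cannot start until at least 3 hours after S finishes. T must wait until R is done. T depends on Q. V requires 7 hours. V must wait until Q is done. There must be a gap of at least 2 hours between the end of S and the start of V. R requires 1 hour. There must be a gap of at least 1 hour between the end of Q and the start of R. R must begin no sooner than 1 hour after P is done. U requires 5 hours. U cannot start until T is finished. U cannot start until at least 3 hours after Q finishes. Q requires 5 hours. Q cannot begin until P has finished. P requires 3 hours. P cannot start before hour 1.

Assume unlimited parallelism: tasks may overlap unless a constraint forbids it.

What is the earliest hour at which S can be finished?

P waits on its own release at hour 1, so it starts at hour 1 and finishes at 1 + 3 = hour 4.
After P (finishes hour 4), Q can start at hour 4 and finishes at hour 9.
R needs all of Q (finishes hour 9, plus 1-hour gap → hour 10); P (finishes hour 4, plus 1-hour gap → hour 5). That puts its earliest start at hour 10; it finishes at 10 + 1 = hour 11.
S has to wait for R (finishes hour 11, plus 2-hour gap → hour 13); P (finishes hour 4); Q (finishes hour 9). The latest of these is hour 13, so S runs hour 13 to 13 + 8 = hour 21.

21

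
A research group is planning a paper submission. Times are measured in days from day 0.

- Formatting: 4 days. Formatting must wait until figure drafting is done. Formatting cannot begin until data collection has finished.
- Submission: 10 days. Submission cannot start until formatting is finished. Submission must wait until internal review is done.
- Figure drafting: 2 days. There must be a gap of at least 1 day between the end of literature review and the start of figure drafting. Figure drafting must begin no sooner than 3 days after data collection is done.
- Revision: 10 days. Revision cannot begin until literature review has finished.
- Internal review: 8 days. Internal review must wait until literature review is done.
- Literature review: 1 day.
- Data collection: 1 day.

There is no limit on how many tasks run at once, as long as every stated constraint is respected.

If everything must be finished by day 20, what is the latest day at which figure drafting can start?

Nothing follows submission; the deadline of day 20 is its only limit. It must start by 20 − 10 = day 10.
Formatting feeds into submission (must start by day 10); so formatting must finish by day 10 and therefore start by day 6.
Figure drafting has to be done before formatting (must start by day 6). That means finishing by day 6, i.e. starting by 6 − 2 = day 4.

4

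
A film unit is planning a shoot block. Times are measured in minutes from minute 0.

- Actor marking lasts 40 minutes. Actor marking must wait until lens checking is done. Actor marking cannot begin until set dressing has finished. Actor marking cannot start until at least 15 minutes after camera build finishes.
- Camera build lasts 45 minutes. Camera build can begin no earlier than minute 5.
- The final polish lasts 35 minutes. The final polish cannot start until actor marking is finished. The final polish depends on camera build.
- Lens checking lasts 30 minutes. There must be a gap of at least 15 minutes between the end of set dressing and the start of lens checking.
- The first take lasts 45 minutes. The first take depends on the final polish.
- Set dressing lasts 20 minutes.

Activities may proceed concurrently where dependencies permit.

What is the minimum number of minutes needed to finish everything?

185

Camera build cannot begin until its own release at minute 5. It runs from minute 5 to 5 + 45 = minute 50.
Set dressing has no prerequisites, so it starts at minute 0 and finishes at minute 20.
Lens checking cannot begin until set dressing (finishes minute 20, plus 15-minute gap → minute 35). It runs from minute 35 to 35 + 30 = minute 65.
Actor marking cannot start until lens checking (finishes minute 65); set dressing (finishes minute 20); camera build (finishes minute 50, plus 15-minute gap → minute 65). The controlling bound is minute 65, so actor marking finishes at 65 + 40 = minute 105.
The final polish cannot start until actor marking (finishes minute 105); camera build (finishes minute 50). The controlling bound is minute 105, so the final polish finishes at 105 + 35 = minute 140.
The first take cannot begin until the final polish (finishes minute 140). It runs from minute 140 to 140 + 45 = minute 185.
All tasks are finished once the last one completes. Finish times: Set dressing at 20, Camera build at 50, Lens checking at 65, Actor marking at 105, The final polish at 140, The first take at 185. The latest is minute 185.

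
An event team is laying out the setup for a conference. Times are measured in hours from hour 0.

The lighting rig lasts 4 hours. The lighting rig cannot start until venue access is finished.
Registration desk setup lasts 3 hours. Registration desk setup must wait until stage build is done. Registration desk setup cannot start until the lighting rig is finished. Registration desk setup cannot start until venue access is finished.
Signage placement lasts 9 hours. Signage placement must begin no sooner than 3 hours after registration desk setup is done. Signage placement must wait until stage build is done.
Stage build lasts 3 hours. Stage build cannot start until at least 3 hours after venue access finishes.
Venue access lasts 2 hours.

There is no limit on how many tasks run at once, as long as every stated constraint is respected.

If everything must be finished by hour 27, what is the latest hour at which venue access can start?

To finish by hour 27, signage placement (duration 9) must start no later than hour 18.
Registration desk setup must finish before signage placement (must start by hour 18, minus 3-hour gap → hour 15). With a 3-hour duration, registration desk setup must start by 15 − 3 = hour 12.
For stage build: registration desk setup (must start by hour 12); signage placement (must start by hour 18). The most restrictive is hour 12; with a 3-hour duration, stage build must start by hour 9.
The lighting rig feeds into registration desk setup (must start by hour 12); so the lighting rig must finish by hour 12 and therefore start by hour 8.
Venue access feeds stage build (must start by hour 9, minus 3-hour gap → hour 6); the lighting rig (must start by hour 8); registration desk setup (must start by hour 12). Taking the minimum, venue access must finish by hour 6 and start by 6 − 2 = hour 4.

4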